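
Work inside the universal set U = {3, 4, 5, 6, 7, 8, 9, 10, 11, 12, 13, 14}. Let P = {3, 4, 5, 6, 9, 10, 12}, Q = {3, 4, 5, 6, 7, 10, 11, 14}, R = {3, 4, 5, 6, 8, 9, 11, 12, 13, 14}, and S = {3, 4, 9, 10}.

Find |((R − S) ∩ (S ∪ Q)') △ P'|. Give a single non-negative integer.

4

R − S = {5, 6, 8, 11, 12, 13, 14}
S ∪ Q = {3, 4, 5, 6, 7, 9, 10, 11, 14}
(S ∪ Q)' = {8, 12, 13}
(R − S) ∩ (S ∪ Q)' = {8, 12, 13}
P' = {7, 8, 11, 13, 14}
((R − S) ∩ (S ∪ Q)') △ P' = {7, 11, 12, 14}
|((R − S) ∩ (S ∪ Q)') △ P'| = 4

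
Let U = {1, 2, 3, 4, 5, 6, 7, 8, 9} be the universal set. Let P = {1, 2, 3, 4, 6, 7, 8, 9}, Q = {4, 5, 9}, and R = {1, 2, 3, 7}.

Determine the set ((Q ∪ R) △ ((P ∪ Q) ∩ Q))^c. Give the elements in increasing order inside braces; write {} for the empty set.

Q ∪ R = {1, 2, 3, 4, 5, 7, 9}
P ∪ Q = {1, 2, 3, 4, 5, 6, 7, 8, 9}
(P ∪ Q) ∩ Q = {4, 5, 9}
(Q ∪ R) △ ((P ∪ Q) ∩ Q) = {1, 2, 3, 7}
((Q ∪ R) △ ((P ∪ Q) ∩ Q))^c = {4, 5, 6, 8, 9}

{4, 5, 6, 8, 9}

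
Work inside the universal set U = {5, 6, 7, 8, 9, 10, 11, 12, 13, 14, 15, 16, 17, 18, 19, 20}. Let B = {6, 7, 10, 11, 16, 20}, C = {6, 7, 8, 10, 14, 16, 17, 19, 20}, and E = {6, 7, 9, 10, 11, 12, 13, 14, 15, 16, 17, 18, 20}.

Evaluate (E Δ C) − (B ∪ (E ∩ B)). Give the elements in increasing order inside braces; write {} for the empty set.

E Δ C = {8, 9, 11, 12, 13, 15, 18, 19}
E ∩ B = {6, 7, 10, 11, 16, 20}
B ∪ (E ∩ B) = {6, 7, 10, 11, 16, 20}
(E Δ C) − (B ∪ (E ∩ B)) = {8, 9, 12, 13, 15, 18, 19}

{8, 9, 12, 13, 15, 18, 19}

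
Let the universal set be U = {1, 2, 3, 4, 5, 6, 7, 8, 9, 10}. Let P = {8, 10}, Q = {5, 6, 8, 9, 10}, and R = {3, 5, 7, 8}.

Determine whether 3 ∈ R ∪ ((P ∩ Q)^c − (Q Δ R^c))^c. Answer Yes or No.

Yes

3 ∉ P and 3 ∉ Q, so 3 ∉ P ∩ Q
3 ∈ (P ∩ Q)^c since 3 ∉ (P ∩ Q)
3 ∈ R, so 3 ∉ R^c
3 ∉ Q and 3 ∉ R^c, so 3 ∉ Q Δ R^c
3 ∈ (P ∩ Q)^c and 3 ∉ (Q Δ R^c), so 3 ∈ (P ∩ Q)^c − (Q Δ R^c)
3 ∉ ((P ∩ Q)^c − (Q Δ R^c))^c since 3 ∈ ((P ∩ Q)^c − (Q Δ R^c))
3 ∈ R and 3 ∉ ((P ∩ Q)^c − (Q Δ R^c))^c, so 3 ∈ R ∪ ((P ∩ Q)^c − (Q Δ R^c))^c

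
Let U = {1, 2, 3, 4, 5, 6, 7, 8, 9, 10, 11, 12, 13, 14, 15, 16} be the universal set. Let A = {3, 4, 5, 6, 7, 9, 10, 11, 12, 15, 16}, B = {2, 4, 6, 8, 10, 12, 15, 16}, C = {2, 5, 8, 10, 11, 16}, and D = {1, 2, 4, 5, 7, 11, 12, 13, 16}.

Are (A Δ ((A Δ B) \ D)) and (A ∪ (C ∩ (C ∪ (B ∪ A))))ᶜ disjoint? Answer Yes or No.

Yes

A Δ B = {2, 3, 5, 7, 8, 9, 11}
(A Δ B) \ D = {3, 8, 9}
A Δ ((A Δ B) \ D) = {4, 5, 6, 7, 8, 10, 11, 12, 15, 16}
B ∪ A = {2, 3, 4, 5, 6, 7, 8, 9, 10, 11, 12, 15, 16}
C ∪ (B ∪ A) = {2, 3, 4, 5, 6, 7, 8, 9, 10, 11, 12, 15, 16}
C ∩ (C ∪ (B ∪ A)) = {2, 5, 8, 10, 11, 16}
A ∪ (C ∩ (C ∪ (B ∪ A))) = {2, 3, 4, 5, 6, 7, 8, 9, 10, 11, 12, 15, 16}
(A ∪ (C ∩ (C ∪ (B ∪ A))))ᶜ = {1, 13, 14}
{4, 5, 6, 7, 8, 10, 11, 12, 15, 16} and {1, 13, 14} share no elements.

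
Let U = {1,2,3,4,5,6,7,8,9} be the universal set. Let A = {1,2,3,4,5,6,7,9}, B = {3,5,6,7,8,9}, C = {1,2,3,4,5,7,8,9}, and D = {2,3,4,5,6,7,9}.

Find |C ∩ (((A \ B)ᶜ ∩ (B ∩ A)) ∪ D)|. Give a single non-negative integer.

A \ B = {1,2,4}
(A \ B)ᶜ = {3,5,6,7,8,9}
B ∩ A = {3,5,6,7,9}
(A \ B)ᶜ ∩ (B ∩ A) = {3,5,6,7,9}
((A \ B)ᶜ ∩ (B ∩ A)) ∪ D = {2,3,4,5,6,7,9}
C ∩ (((A \ B)ᶜ ∩ (B ∩ A)) ∪ D) = {2,3,4,5,7,9}
|C ∩ (((A \ B)ᶜ ∩ (B ∩ A)) ∪ D)| = 6

6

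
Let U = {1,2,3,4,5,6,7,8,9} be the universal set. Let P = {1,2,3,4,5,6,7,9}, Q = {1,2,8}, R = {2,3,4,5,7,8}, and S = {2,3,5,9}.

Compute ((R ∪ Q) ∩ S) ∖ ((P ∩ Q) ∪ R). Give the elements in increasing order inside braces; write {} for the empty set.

R ∪ Q = {1,2,3,4,5,7,8}
(R ∪ Q) ∩ S = {2,3,5}
P ∩ Q = {1,2}
(P ∩ Q) ∪ R = {1,2,3,4,5,7,8}
((R ∪ Q) ∩ S) ∖ ((P ∩ Q) ∪ R) = {}

{}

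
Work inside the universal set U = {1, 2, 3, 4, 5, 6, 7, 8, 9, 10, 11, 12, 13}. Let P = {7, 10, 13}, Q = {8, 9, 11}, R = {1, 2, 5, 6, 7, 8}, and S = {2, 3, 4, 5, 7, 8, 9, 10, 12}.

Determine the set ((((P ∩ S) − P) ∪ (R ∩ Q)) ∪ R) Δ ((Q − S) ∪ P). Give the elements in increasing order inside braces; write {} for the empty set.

P ∩ S = {7, 10}
(P ∩ S) − P = {}
R ∩ Q = {8}
((P ∩ S) − P) ∪ (R ∩ Q) = {8}
(((P ∩ S) − P) ∪ (R ∩ Q)) ∪ R = {1, 2, 5, 6, 7, 8}
Q − S = {11}
(Q − S) ∪ P = {7, 10, 11, 13}
((((P ∩ S) − P) ∪ (R ∩ Q)) ∪ R) Δ ((Q − S) ∪ P) = {1, 2, 5, 6, 8, 10, 11, 13}

{1, 2, 5, 6, 8, 10, 11, 13}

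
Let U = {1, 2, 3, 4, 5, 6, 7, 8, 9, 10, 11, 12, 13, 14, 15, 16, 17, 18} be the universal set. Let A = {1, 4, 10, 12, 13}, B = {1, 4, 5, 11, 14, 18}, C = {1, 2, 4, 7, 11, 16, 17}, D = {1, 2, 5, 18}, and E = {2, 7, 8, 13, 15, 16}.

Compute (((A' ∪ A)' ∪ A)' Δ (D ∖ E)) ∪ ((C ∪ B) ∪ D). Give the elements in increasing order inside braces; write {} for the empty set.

{1, 2, 3, 4, 5, 6, 7, 8, 9, 11, 14, 15, 16, 17, 18}

A' = {2, 3, 5, 6, 7, 8, 9, 11, 14, 15, 16, 17, 18}
A' ∪ A = {1, 2, 3, 4, 5, 6, 7, 8, 9, 10, 11, 12, 13, 14, 15, 16, 17, 18}
(A' ∪ A)' = {}
(A' ∪ A)' ∪ A = {1, 4, 10, 12, 13}
((A' ∪ A)' ∪ A)' = {2, 3, 5, 6, 7, 8, 9, 11, 14, 15, 16, 17, 18}
D ∖ E = {1, 5, 18}
((A' ∪ A)' ∪ A)' Δ (D ∖ E) = {1, 2, 3, 6, 7, 8, 9, 11, 14, 15, 16, 17}
C ∪ B = {1, 2, 4, 5, 7, 11, 14, 16, 17, 18}
(C ∪ B) ∪ D = {1, 2, 4, 5, 7, 11, 14, 16, 17, 18}
(((A' ∪ A)' ∪ A)' Δ (D ∖ E)) ∪ ((C ∪ B) ∪ D) = {1, 2, 3, 4, 5, 6, 7, 8, 9, 11, 14, 15, 16, 17, 18}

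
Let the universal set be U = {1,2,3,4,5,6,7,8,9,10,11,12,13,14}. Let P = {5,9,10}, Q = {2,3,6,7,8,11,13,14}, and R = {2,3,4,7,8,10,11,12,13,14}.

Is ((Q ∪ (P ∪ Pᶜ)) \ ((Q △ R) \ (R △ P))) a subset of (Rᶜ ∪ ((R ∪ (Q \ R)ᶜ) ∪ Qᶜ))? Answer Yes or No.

Pᶜ = {1,2,3,4,6,7,8,11,12,13,14}
P ∪ Pᶜ = {1,2,3,4,5,6,7,8,9,10,11,12,13,14}
Q ∪ (P ∪ Pᶜ) = {1,2,3,4,5,6,7,8,9,10,11,12,13,14}
Q △ R = {4,6,10,12}
R △ P = {2,3,4,5,7,8,9,11,12,13,14}
(Q △ R) \ (R △ P) = {6,10}
(Q ∪ (P ∪ Pᶜ)) \ ((Q △ R) \ (R △ P)) = {1,2,3,4,5,7,8,9,11,12,13,14}
Rᶜ = {1,5,6,9}
Q \ R = {6}
(Q \ R)ᶜ = {1,2,3,4,5,7,8,9,10,11,12,13,14}
R ∪ (Q \ R)ᶜ = {1,2,3,4,5,7,8,9,10,11,12,13,14}
Qᶜ = {1,4,5,9,10,12}
(R ∪ (Q \ R)ᶜ) ∪ Qᶜ = {1,2,3,4,5,7,8,9,10,11,12,13,14}
Rᶜ ∪ ((R ∪ (Q \ R)ᶜ) ∪ Qᶜ) = {1,2,3,4,5,6,7,8,9,10,11,12,13,14}
Every element of {1,2,3,4,5,7,8,9,11,12,13,14} is in {1,2,3,4,5,6,7,8,9,10,11,12,13,14}, so (Q ∪ (P ∪ Pᶜ)) \ ((Q △ R) \ (R △ P)) ⊆ Rᶜ ∪ ((R ∪ (Q \ R)ᶜ) ∪ Qᶜ).

Yes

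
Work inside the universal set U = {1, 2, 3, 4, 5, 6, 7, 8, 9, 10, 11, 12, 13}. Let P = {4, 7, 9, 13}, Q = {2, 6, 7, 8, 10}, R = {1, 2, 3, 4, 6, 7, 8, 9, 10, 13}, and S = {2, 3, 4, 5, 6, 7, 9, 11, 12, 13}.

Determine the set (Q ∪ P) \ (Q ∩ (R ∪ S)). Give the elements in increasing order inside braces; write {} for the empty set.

{4, 9, 13}

Q ∪ P = {2, 4, 6, 7, 8, 9, 10, 13}
R ∪ S = {1, 2, 3, 4, 5, 6, 7, 8, 9, 10, 11, 12, 13}
Q ∩ (R ∪ S) = {2, 6, 7, 8, 10}
(Q ∪ P) \ (Q ∩ (R ∪ S)) = {4, 9, 13}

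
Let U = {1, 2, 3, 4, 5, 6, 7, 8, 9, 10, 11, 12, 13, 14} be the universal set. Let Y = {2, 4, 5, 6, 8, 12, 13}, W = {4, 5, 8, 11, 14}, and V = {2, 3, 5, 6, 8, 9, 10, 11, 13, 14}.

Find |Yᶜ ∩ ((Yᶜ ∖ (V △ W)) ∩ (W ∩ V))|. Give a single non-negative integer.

2

Yᶜ = {1, 3, 7, 9, 10, 11, 14}
V △ W = {2, 3, 4, 6, 9, 10, 13}
Yᶜ ∖ (V △ W) = {1, 7, 11, 14}
W ∩ V = {5, 8, 11, 14}
(Yᶜ ∖ (V △ W)) ∩ (W ∩ V) = {11, 14}
Yᶜ ∩ ((Yᶜ ∖ (V △ W)) ∩ (W ∩ V)) = {11, 14}
|Yᶜ ∩ ((Yᶜ ∖ (V △ W)) ∩ (W ∩ V))| = 2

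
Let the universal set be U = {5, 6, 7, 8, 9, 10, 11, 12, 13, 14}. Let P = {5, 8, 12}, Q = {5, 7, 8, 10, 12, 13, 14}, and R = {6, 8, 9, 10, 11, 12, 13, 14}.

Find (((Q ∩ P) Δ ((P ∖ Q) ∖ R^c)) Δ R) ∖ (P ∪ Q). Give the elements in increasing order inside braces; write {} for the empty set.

Q ∩ P = {5, 8, 12}
P ∖ Q = {}
R^c = {5, 7}
(P ∖ Q) ∖ R^c = {}
(Q ∩ P) Δ ((P ∖ Q) ∖ R^c) = {5, 8, 12}
((Q ∩ P) Δ ((P ∖ Q) ∖ R^c)) Δ R = {5, 6, 9, 10, 11, 13, 14}
P ∪ Q = {5, 7, 8, 10, 12, 13, 14}
(((Q ∩ P) Δ ((P ∖ Q) ∖ R^c)) Δ R) ∖ (P ∪ Q) = {6, 9, 11}

{6, 9, 11}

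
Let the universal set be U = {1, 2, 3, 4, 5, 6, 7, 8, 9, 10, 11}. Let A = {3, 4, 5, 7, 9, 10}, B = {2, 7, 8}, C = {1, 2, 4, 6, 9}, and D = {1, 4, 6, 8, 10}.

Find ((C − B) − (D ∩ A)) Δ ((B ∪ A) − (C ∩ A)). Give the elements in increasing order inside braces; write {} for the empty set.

{1, 2, 3, 5, 6, 7, 8, 9, 10}

C − B = {1, 4, 6, 9}
D ∩ A = {4, 10}
(C − B) − (D ∩ A) = {1, 6, 9}
B ∪ A = {2, 3, 4, 5, 7, 8, 9, 10}
C ∩ A = {4, 9}
(B ∪ A) − (C ∩ A) = {2, 3, 5, 7, 8, 10}
((C − B) − (D ∩ A)) Δ ((B ∪ A) − (C ∩ A)) = {1, 2, 3, 5, 6, 7, 8, 9, 10}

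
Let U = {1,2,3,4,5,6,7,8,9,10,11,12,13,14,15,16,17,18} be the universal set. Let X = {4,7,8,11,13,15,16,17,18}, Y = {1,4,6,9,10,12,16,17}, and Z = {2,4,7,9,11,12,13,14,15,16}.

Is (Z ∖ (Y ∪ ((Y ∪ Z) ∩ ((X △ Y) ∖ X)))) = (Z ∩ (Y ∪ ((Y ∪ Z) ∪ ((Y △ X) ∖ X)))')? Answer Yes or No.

Y ∪ Z = {1,2,4,6,7,9,10,11,12,13,14,15,16,17}
X △ Y = {1,6,7,8,9,10,11,12,13,15,18}
(X △ Y) ∖ X = {1,6,9,10,12}
(Y ∪ Z) ∩ ((X △ Y) ∖ X) = {1,6,9,10,12}
Y ∪ ((Y ∪ Z) ∩ ((X △ Y) ∖ X)) = {1,4,6,9,10,12,16,17}
Z ∖ (Y ∪ ((Y ∪ Z) ∩ ((X △ Y) ∖ X))) = {2,7,11,13,14,15}
Y △ X = {1,6,7,8,9,10,11,12,13,15,18}
(Y △ X) ∖ X = {1,6,9,10,12}
(Y ∪ Z) ∪ ((Y △ X) ∖ X) = {1,2,4,6,7,9,10,11,12,13,14,15,16,17}
Y ∪ ((Y ∪ Z) ∪ ((Y △ X) ∖ X)) = {1,2,4,6,7,9,10,11,12,13,14,15,16,17}
(Y ∪ ((Y ∪ Z) ∪ ((Y △ X) ∖ X)))' = {3,5,8,18}
Z ∩ (Y ∪ ((Y ∪ Z) ∪ ((Y △ X) ∖ X)))' = {}
2 ∈ Z ∖ (Y ∪ ((Y ∪ Z) ∩ ((X △ Y) ∖ X))) but 2 ∉ Z ∩ (Y ∪ ((Y ∪ Z) ∪ ((Y △ X) ∖ X)))', so they differ.

No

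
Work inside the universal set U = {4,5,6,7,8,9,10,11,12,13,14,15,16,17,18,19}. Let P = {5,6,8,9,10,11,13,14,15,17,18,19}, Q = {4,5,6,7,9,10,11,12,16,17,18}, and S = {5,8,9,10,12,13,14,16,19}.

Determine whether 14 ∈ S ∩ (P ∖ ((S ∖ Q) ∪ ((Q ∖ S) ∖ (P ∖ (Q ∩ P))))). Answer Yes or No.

14 ∈ S and 14 ∉ Q, so 14 ∈ S ∖ Q
14 ∉ Q and 14 ∈ S, so 14 ∉ Q ∖ S
14 ∉ Q and 14 ∈ P, so 14 ∉ Q ∩ P
14 ∈ P and 14 ∉ (Q ∩ P), so 14 ∈ P ∖ (Q ∩ P)
14 ∉ (Q ∖ S) and 14 ∈ (P ∖ (Q ∩ P)), so 14 ∉ (Q ∖ S) ∖ (P ∖ (Q ∩ P))
14 ∈ (S ∖ Q) and 14 ∉ ((Q ∖ S) ∖ (P ∖ (Q ∩ P))), so 14 ∈ (S ∖ Q) ∪ ((Q ∖ S) ∖ (P ∖ (Q ∩ P)))
14 ∈ P and 14 ∈ ((S ∖ Q) ∪ ((Q ∖ S) ∖ (P ∖ (Q ∩ P)))), so 14 ∉ P ∖ ((S ∖ Q) ∪ ((Q ∖ S) ∖ (P ∖ (Q ∩ P))))
14 ∈ S and 14 ∉ (P ∖ ((S ∖ Q) ∪ ((Q ∖ S) ∖ (P ∖ (Q ∩ P))))), so 14 ∉ S ∩ (P ∖ ((S ∖ Q) ∪ ((Q ∖ S) ∖ (P ∖ (Q ∩ P)))))

No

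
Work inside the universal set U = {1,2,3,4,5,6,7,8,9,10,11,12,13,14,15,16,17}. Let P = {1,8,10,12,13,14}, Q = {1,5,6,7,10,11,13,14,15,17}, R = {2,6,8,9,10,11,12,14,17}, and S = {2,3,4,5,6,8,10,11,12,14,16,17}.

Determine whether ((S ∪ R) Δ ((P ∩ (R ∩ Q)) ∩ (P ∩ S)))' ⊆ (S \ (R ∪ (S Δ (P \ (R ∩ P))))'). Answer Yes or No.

No

S ∪ R = {2,3,4,5,6,8,9,10,11,12,14,16,17}
R ∩ Q = {6,10,11,14,17}
P ∩ (R ∩ Q) = {10,14}
P ∩ S = {8,10,12,14}
(P ∩ (R ∩ Q)) ∩ (P ∩ S) = {10,14}
(S ∪ R) Δ ((P ∩ (R ∩ Q)) ∩ (P ∩ S)) = {2,3,4,5,6,8,9,11,12,16,17}
((S ∪ R) Δ ((P ∩ (R ∩ Q)) ∩ (P ∩ S)))' = {1,7,10,13,14,15}
R ∩ P = {8,10,12,14}
P \ (R ∩ P) = {1,13}
S Δ (P \ (R ∩ P)) = {1,2,3,4,5,6,8,10,11,12,13,14,16,17}
R ∪ (S Δ (P \ (R ∩ P))) = {1,2,3,4,5,6,8,9,10,11,12,13,14,16,17}
(R ∪ (S Δ (P \ (R ∩ P))))' = {7,15}
S \ (R ∪ (S Δ (P \ (R ∩ P))))' = {2,3,4,5,6,8,10,11,12,14,16,17}
1 ∈ ((S ∪ R) Δ ((P ∩ (R ∩ Q)) ∩ (P ∩ S)))' but 1 ∉ S \ (R ∪ (S Δ (P \ (R ∩ P))))', so the inclusion fails.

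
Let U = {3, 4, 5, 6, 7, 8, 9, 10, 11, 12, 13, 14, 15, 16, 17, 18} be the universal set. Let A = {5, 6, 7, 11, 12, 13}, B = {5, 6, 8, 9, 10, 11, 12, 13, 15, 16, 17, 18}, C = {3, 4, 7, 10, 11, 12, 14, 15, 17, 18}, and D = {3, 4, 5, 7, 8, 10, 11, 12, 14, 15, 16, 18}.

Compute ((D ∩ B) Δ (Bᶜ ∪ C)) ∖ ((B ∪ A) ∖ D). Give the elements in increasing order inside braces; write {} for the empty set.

{3, 4, 5, 7, 8, 14, 16}

D ∩ B = {5, 8, 10, 11, 12, 15, 16, 18}
Bᶜ = {3, 4, 7, 14}
Bᶜ ∪ C = {3, 4, 7, 10, 11, 12, 14, 15, 17, 18}
(D ∩ B) Δ (Bᶜ ∪ C) = {3, 4, 5, 7, 8, 14, 16, 17}
B ∪ A = {5, 6, 7, 8, 9, 10, 11, 12, 13, 15, 16, 17, 18}
(B ∪ A) ∖ D = {6, 9, 13, 17}
((D ∩ B) Δ (Bᶜ ∪ C)) ∖ ((B ∪ A) ∖ D) = {3, 4, 5, 7, 8, 14, 16}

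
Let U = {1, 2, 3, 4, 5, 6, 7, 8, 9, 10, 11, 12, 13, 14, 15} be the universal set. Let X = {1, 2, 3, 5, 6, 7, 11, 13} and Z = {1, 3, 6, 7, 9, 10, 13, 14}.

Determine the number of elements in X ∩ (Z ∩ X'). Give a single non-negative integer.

X' = {4, 8, 9, 10, 12, 14, 15}
Z ∩ X' = {9, 10, 14}
X ∩ (Z ∩ X') = {}
|X ∩ (Z ∩ X')| = 0

0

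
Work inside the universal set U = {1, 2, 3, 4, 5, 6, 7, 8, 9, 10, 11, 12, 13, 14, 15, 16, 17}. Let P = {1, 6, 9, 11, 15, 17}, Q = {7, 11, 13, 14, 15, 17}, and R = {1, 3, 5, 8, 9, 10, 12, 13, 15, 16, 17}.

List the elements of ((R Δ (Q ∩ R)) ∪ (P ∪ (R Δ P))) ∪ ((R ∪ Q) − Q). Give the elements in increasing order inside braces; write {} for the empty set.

Q ∩ R = {13, 15, 17}
R Δ (Q ∩ R) = {1, 3, 5, 8, 9, 10, 12, 16}
R Δ P = {3, 5, 6, 8, 10, 11, 12, 13, 16}
P ∪ (R Δ P) = {1, 3, 5, 6, 8, 9, 10, 11, 12, 13, 15, 16, 17}
(R Δ (Q ∩ R)) ∪ (P ∪ (R Δ P)) = {1, 3, 5, 6, 8, 9, 10, 11, 12, 13, 15, 16, 17}
R ∪ Q = {1, 3, 5, 7, 8, 9, 10, 11, 12, 13, 14, 15, 16, 17}
(R ∪ Q) − Q = {1, 3, 5, 8, 9, 10, 12, 16}
((R Δ (Q ∩ R)) ∪ (P ∪ (R Δ P))) ∪ ((R ∪ Q) − Q) = {1, 3, 5, 6, 8, 9, 10, 11, 12, 13, 15, 16, 17}

{1, 3, 5, 6, 8, 9, 10, 11, 12, 13, 15, 16, 17}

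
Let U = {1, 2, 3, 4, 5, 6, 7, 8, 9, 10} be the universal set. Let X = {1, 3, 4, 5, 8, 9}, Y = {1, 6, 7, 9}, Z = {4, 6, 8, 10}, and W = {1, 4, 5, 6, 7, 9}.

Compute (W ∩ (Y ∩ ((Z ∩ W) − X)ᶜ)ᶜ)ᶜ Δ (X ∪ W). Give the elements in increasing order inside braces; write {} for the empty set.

Z ∩ W = {4, 6}
(Z ∩ W) − X = {6}
((Z ∩ W) − X)ᶜ = {1, 2, 3, 4, 5, 7, 8, 9, 10}
Y ∩ ((Z ∩ W) − X)ᶜ = {1, 7, 9}
(Y ∩ ((Z ∩ W) − X)ᶜ)ᶜ = {2, 3, 4, 5, 6, 8, 10}
W ∩ (Y ∩ ((Z ∩ W) − X)ᶜ)ᶜ = {4, 5, 6}
(W ∩ (Y ∩ ((Z ∩ W) − X)ᶜ)ᶜ)ᶜ = {1, 2, 3, 7, 8, 9, 10}
X ∪ W = {1, 3, 4, 5, 6, 7, 8, 9}
(W ∩ (Y ∩ ((Z ∩ W) − X)ᶜ)ᶜ)ᶜ Δ (X ∪ W) = {2, 4, 5, 6, 10}

{2, 4, 5, 6, 10}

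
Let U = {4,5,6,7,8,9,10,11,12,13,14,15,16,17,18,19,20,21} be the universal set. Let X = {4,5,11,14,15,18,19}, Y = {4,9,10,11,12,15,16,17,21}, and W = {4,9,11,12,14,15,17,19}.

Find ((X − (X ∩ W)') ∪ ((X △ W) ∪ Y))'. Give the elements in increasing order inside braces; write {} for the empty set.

{6,7,8,13,20}

X ∩ W = {4,11,14,15,19}
(X ∩ W)' = {5,6,7,8,9,10,12,13,16,17,18,20,21}
X − (X ∩ W)' = {4,11,14,15,19}
X △ W = {5,9,12,17,18}
(X △ W) ∪ Y = {4,5,9,10,11,12,15,16,17,18,21}
(X − (X ∩ W)') ∪ ((X △ W) ∪ Y) = {4,5,9,10,11,12,14,15,16,17,18,19,21}
((X − (X ∩ W)') ∪ ((X △ W) ∪ Y))' = {6,7,8,13,20}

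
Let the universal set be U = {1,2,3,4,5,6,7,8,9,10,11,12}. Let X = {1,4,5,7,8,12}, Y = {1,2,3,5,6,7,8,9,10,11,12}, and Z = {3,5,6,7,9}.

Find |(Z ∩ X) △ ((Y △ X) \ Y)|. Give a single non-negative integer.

Z ∩ X = {5,7}
Y △ X = {2,3,4,6,9,10,11}
(Y △ X) \ Y = {4}
(Z ∩ X) △ ((Y △ X) \ Y) = {4,5,7}
|(Z ∩ X) △ ((Y △ X) \ Y)| = 3

3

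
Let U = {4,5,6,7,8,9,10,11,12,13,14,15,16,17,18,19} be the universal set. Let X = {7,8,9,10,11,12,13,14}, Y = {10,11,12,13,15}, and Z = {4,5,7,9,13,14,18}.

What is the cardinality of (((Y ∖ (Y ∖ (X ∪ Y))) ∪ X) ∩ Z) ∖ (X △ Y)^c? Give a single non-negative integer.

3

X ∪ Y = {7,8,9,10,11,12,13,14,15}
Y ∖ (X ∪ Y) = {}
Y ∖ (Y ∖ (X ∪ Y)) = {10,11,12,13,15}
(Y ∖ (Y ∖ (X ∪ Y))) ∪ X = {7,8,9,10,11,12,13,14,15}
((Y ∖ (Y ∖ (X ∪ Y))) ∪ X) ∩ Z = {7,9,13,14}
X △ Y = {7,8,9,14,15}
(X △ Y)^c = {4,5,6,10,11,12,13,16,17,18,19}
(((Y ∖ (Y ∖ (X ∪ Y))) ∪ X) ∩ Z) ∖ (X △ Y)^c = {7,9,14}
|(((Y ∖ (Y ∖ (X ∪ Y))) ∪ X) ∩ Z) ∖ (X △ Y)^c| = 3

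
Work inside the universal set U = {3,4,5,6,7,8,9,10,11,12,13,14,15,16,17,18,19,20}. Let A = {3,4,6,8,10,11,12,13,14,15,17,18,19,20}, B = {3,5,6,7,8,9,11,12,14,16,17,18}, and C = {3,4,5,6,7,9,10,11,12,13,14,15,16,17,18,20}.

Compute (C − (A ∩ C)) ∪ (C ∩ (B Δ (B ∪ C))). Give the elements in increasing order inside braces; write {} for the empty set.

A ∩ C = {3,4,6,10,11,12,13,14,15,17,18,20}
C − (A ∩ C) = {5,7,9,16}
B ∪ C = {3,4,5,6,7,8,9,10,11,12,13,14,15,16,17,18,20}
B Δ (B ∪ C) = {4,10,13,15,20}
C ∩ (B Δ (B ∪ C)) = {4,10,13,15,20}
(C − (A ∩ C)) ∪ (C ∩ (B Δ (B ∪ C))) = {4,5,7,9,10,13,15,16,20}

{4,5,7,9,10,13,15,16,20}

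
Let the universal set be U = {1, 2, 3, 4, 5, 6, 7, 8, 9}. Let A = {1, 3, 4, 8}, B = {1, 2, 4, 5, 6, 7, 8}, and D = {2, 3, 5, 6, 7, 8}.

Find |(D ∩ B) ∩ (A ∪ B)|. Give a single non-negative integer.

5

D ∩ B = {2, 5, 6, 7, 8}
A ∪ B = {1, 2, 3, 4, 5, 6, 7, 8}
(D ∩ B) ∩ (A ∪ B) = {2, 5, 6, 7, 8}
|(D ∩ B) ∩ (A ∪ B)| = 5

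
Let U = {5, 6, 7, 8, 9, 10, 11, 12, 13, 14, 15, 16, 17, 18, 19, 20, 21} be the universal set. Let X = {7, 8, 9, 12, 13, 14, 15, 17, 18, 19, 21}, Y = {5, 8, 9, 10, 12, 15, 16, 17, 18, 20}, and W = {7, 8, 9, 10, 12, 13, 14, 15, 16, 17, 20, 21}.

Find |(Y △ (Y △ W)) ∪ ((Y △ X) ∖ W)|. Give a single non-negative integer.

14

Y △ W = {5, 7, 13, 14, 18, 21}
Y △ (Y △ W) = {7, 8, 9, 10, 12, 13, 14, 15, 16, 17, 20, 21}
Y △ X = {5, 7, 10, 13, 14, 16, 19, 20, 21}
(Y △ X) ∖ W = {5, 19}
(Y △ (Y △ W)) ∪ ((Y △ X) ∖ W) = {5, 7, 8, 9, 10, 12, 13, 14, 15, 16, 17, 19, 20, 21}
|(Y △ (Y △ W)) ∪ ((Y △ X) ∖ W)| = 14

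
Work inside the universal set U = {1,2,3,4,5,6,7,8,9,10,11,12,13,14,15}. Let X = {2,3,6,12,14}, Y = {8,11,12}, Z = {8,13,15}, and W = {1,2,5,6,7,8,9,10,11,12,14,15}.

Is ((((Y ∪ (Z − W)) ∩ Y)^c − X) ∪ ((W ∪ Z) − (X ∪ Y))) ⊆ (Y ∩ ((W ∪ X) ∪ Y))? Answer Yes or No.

No

Z − W = {13}
Y ∪ (Z − W) = {8,11,12,13}
(Y ∪ (Z − W)) ∩ Y = {8,11,12}
((Y ∪ (Z − W)) ∩ Y)^c = {1,2,3,4,5,6,7,9,10,13,14,15}
((Y ∪ (Z − W)) ∩ Y)^c − X = {1,4,5,7,9,10,13,15}
W ∪ Z = {1,2,5,6,7,8,9,10,11,12,13,14,15}
X ∪ Y = {2,3,6,8,11,12,14}
(W ∪ Z) − (X ∪ Y) = {1,5,7,9,10,13,15}
(((Y ∪ (Z − W)) ∩ Y)^c − X) ∪ ((W ∪ Z) − (X ∪ Y)) = {1,4,5,7,9,10,13,15}
W ∪ X = {1,2,3,5,6,7,8,9,10,11,12,14,15}
(W ∪ X) ∪ Y = {1,2,3,5,6,7,8,9,10,11,12,14,15}
Y ∩ ((W ∪ X) ∪ Y) = {8,11,12}
1 ∈ (((Y ∪ (Z − W)) ∩ Y)^c − X) ∪ ((W ∪ Z) − (X ∪ Y)) but 1 ∉ Y ∩ ((W ∪ X) ∪ Y), so the inclusion fails.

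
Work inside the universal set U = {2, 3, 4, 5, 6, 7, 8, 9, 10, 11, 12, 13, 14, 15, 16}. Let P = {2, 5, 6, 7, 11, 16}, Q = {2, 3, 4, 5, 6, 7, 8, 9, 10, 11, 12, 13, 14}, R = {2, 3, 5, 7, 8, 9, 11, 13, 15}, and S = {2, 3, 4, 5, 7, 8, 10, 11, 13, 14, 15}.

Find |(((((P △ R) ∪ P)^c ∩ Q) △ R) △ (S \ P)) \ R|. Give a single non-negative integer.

P △ R = {3, 6, 8, 9, 13, 15, 16}
(P △ R) ∪ P = {2, 3, 5, 6, 7, 8, 9, 11, 13, 15, 16}
((P △ R) ∪ P)^c = {4, 10, 12, 14}
((P △ R) ∪ P)^c ∩ Q = {4, 10, 12, 14}
(((P △ R) ∪ P)^c ∩ Q) △ R = {2, 3, 4, 5, 7, 8, 9, 10, 11, 12, 13, 14, 15}
S \ P = {3, 4, 8, 10, 13, 14, 15}
((((P △ R) ∪ P)^c ∩ Q) △ R) △ (S \ P) = {2, 5, 7, 9, 11, 12}
(((((P △ R) ∪ P)^c ∩ Q) △ R) △ (S \ P)) \ R = {12}
|(((((P △ R) ∪ P)^c ∩ Q) △ R) △ (S \ P)) \ R| = 1

1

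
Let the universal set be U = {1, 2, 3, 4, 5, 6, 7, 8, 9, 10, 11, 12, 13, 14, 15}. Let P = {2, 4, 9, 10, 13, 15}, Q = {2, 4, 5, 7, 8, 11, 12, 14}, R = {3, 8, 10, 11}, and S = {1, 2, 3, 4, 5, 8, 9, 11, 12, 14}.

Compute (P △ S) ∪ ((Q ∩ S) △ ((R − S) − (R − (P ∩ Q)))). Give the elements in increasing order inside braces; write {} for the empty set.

P △ S = {1, 3, 5, 8, 10, 11, 12, 13, 14, 15}
Q ∩ S = {2, 4, 5, 8, 11, 12, 14}
R − S = {10}
P ∩ Q = {2, 4}
R − (P ∩ Q) = {3, 8, 10, 11}
(R − S) − (R − (P ∩ Q)) = {}
(Q ∩ S) △ ((R − S) − (R − (P ∩ Q))) = {2, 4, 5, 8, 11, 12, 14}
(P △ S) ∪ ((Q ∩ S) △ ((R − S) − (R − (P ∩ Q)))) = {1, 2, 3, 4, 5, 8, 10, 11, 12, 13, 14, 15}

{1, 2, 3, 4, 5, 8, 10, 11, 12, 13, 14, 15}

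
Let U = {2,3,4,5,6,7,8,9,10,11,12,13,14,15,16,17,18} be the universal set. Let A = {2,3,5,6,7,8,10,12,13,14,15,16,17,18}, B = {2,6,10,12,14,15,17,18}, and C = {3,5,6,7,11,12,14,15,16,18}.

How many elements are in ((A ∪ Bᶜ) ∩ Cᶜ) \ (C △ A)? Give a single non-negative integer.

Bᶜ = {3,4,5,7,8,9,11,13,16}
A ∪ Bᶜ = {2,3,4,5,6,7,8,9,10,11,12,13,14,15,16,17,18}
Cᶜ = {2,4,8,9,10,13,17}
(A ∪ Bᶜ) ∩ Cᶜ = {2,4,8,9,10,13,17}
C △ A = {2,8,10,11,13,17}
((A ∪ Bᶜ) ∩ Cᶜ) \ (C △ A) = {4,9}
|((A ∪ Bᶜ) ∩ Cᶜ) \ (C △ A)| = 2

2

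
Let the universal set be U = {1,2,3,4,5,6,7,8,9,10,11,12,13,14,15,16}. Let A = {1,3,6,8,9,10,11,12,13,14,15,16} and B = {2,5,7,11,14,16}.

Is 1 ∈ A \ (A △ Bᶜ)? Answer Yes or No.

1 ∉ B, so 1 ∈ Bᶜ
1 ∈ A and 1 ∈ Bᶜ, so 1 ∉ A △ Bᶜ
1 ∈ A and 1 ∉ (A △ Bᶜ), so 1 ∈ A \ (A △ Bᶜ)

Yes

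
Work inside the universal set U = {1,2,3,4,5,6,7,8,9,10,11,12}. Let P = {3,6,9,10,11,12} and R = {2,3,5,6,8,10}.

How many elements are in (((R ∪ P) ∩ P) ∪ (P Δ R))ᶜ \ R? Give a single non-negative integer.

3

R ∪ P = {2,3,5,6,8,9,10,11,12}
(R ∪ P) ∩ P = {3,6,9,10,11,12}
P Δ R = {2,5,8,9,11,12}
((R ∪ P) ∩ P) ∪ (P Δ R) = {2,3,5,6,8,9,10,11,12}
(((R ∪ P) ∩ P) ∪ (P Δ R))ᶜ = {1,4,7}
(((R ∪ P) ∩ P) ∪ (P Δ R))ᶜ \ R = {1,4,7}
|(((R ∪ P) ∩ P) ∪ (P Δ R))ᶜ \ R| = 3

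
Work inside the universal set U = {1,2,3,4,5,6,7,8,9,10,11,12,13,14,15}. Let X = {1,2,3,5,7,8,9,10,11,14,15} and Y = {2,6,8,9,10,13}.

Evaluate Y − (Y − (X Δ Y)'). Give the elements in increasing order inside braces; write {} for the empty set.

X Δ Y = {1,3,5,6,7,11,13,14,15}
(X Δ Y)' = {2,4,8,9,10,12}
Y − (X Δ Y)' = {6,13}
Y − (Y − (X Δ Y)') = {2,8,9,10}

{2,8,9,10}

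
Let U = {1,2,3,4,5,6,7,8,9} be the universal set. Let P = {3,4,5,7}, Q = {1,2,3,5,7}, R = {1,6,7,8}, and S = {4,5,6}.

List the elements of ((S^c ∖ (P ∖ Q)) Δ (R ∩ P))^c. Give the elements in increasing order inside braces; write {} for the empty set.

S^c = {1,2,3,7,8,9}
P ∖ Q = {4}
S^c ∖ (P ∖ Q) = {1,2,3,7,8,9}
R ∩ P = {7}
(S^c ∖ (P ∖ Q)) Δ (R ∩ P) = {1,2,3,8,9}
((S^c ∖ (P ∖ Q)) Δ (R ∩ P))^c = {4,5,6,7}

{4,5,6,7}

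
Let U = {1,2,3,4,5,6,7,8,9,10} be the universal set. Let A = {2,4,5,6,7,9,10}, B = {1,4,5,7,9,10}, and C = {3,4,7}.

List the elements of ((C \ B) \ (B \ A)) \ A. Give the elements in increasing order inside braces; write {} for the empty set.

C \ B = {3}
B \ A = {1}
(C \ B) \ (B \ A) = {3}
((C \ B) \ (B \ A)) \ A = {3}

{3}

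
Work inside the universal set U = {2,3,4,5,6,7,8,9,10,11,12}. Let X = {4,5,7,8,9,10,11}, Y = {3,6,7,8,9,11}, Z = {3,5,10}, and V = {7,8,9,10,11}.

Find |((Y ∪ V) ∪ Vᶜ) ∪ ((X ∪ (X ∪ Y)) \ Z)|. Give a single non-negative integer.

Y ∪ V = {3,6,7,8,9,10,11}
Vᶜ = {2,3,4,5,6,12}
(Y ∪ V) ∪ Vᶜ = {2,3,4,5,6,7,8,9,10,11,12}
X ∪ Y = {3,4,5,6,7,8,9,10,11}
X ∪ (X ∪ Y) = {3,4,5,6,7,8,9,10,11}
(X ∪ (X ∪ Y)) \ Z = {4,6,7,8,9,11}
((Y ∪ V) ∪ Vᶜ) ∪ ((X ∪ (X ∪ Y)) \ Z) = {2,3,4,5,6,7,8,9,10,11,12}
|((Y ∪ V) ∪ Vᶜ) ∪ ((X ∪ (X ∪ Y)) \ Z)| = 11

11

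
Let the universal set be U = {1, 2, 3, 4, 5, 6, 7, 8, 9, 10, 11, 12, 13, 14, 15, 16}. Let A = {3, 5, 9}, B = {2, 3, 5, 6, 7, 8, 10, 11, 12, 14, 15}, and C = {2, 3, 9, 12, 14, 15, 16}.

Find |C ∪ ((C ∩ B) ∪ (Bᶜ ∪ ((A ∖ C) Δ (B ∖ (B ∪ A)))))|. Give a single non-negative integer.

11

C ∩ B = {2, 3, 12, 14, 15}
Bᶜ = {1, 4, 9, 13, 16}
A ∖ C = {5}
B ∪ A = {2, 3, 5, 6, 7, 8, 9, 10, 11, 12, 14, 15}
B ∖ (B ∪ A) = {}
(A ∖ C) Δ (B ∖ (B ∪ A)) = {5}
Bᶜ ∪ ((A ∖ C) Δ (B ∖ (B ∪ A))) = {1, 4, 5, 9, 13, 16}
(C ∩ B) ∪ (Bᶜ ∪ ((A ∖ C) Δ (B ∖ (B ∪ A)))) = {1, 2, 3, 4, 5, 9, 12, 13, 14, 15, 16}
C ∪ ((C ∩ B) ∪ (Bᶜ ∪ ((A ∖ C) Δ (B ∖ (B ∪ A))))) = {1, 2, 3, 4, 5, 9, 12, 13, 14, 15, 16}
|C ∪ ((C ∩ B) ∪ (Bᶜ ∪ ((A ∖ C) Δ (B ∖ (B ∪ A)))))| = 11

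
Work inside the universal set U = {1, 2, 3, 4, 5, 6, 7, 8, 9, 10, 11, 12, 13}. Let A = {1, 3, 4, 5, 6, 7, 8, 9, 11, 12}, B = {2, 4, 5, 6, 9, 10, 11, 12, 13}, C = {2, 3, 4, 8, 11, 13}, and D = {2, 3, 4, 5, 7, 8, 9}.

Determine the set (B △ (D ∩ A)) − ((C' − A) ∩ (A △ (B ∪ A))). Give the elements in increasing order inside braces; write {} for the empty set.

{2, 3, 6, 7, 8, 11, 12, 13}

D ∩ A = {3, 4, 5, 7, 8, 9}
B △ (D ∩ A) = {2, 3, 6, 7, 8, 10, 11, 12, 13}
C' = {1, 5, 6, 7, 9, 10, 12}
C' − A = {10}
B ∪ A = {1, 2, 3, 4, 5, 6, 7, 8, 9, 10, 11, 12, 13}
A △ (B ∪ A) = {2, 10, 13}
(C' − A) ∩ (A △ (B ∪ A)) = {10}
(B △ (D ∩ A)) − ((C' − A) ∩ (A △ (B ∪ A))) = {2, 3, 6, 7, 8, 11, 12, 13}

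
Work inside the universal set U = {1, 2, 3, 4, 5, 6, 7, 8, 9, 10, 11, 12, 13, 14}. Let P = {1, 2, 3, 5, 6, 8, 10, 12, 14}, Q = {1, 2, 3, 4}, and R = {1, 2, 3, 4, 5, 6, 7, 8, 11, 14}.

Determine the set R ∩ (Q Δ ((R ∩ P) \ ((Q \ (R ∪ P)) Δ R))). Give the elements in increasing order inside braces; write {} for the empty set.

R ∩ P = {1, 2, 3, 5, 6, 8, 14}
R ∪ P = {1, 2, 3, 4, 5, 6, 7, 8, 10, 11, 12, 14}
Q \ (R ∪ P) = {}
(Q \ (R ∪ P)) Δ R = {1, 2, 3, 4, 5, 6, 7, 8, 11, 14}
(R ∩ P) \ ((Q \ (R ∪ P)) Δ R) = {}
Q Δ ((R ∩ P) \ ((Q \ (R ∪ P)) Δ R)) = {1, 2, 3, 4}
R ∩ (Q Δ ((R ∩ P) \ ((Q \ (R ∪ P)) Δ R))) = {1, 2, 3, 4}

{1, 2, 3, 4}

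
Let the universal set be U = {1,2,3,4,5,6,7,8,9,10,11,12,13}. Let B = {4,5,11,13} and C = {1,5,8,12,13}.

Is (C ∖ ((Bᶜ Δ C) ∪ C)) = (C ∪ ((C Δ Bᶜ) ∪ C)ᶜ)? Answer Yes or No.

No

Bᶜ = {1,2,3,6,7,8,9,10,12}
Bᶜ Δ C = {2,3,5,6,7,9,10,13}
(Bᶜ Δ C) ∪ C = {1,2,3,5,6,7,8,9,10,12,13}
C ∖ ((Bᶜ Δ C) ∪ C) = {}
C Δ Bᶜ = {2,3,5,6,7,9,10,13}
(C Δ Bᶜ) ∪ C = {1,2,3,5,6,7,8,9,10,12,13}
((C Δ Bᶜ) ∪ C)ᶜ = {4,11}
C ∪ ((C Δ Bᶜ) ∪ C)ᶜ = {1,4,5,8,11,12,13}
1 ∈ C ∪ ((C Δ Bᶜ) ∪ C)ᶜ but 1 ∉ C ∖ ((Bᶜ Δ C) ∪ C), so they differ.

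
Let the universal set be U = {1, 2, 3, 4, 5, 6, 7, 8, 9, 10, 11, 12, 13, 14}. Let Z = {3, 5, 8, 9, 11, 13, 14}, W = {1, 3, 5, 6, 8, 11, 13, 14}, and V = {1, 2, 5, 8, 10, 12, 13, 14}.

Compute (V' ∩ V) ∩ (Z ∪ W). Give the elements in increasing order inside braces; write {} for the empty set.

V' = {3, 4, 6, 7, 9, 11}
V' ∩ V = {}
Z ∪ W = {1, 3, 5, 6, 8, 9, 11, 13, 14}
(V' ∩ V) ∩ (Z ∪ W) = {}

{}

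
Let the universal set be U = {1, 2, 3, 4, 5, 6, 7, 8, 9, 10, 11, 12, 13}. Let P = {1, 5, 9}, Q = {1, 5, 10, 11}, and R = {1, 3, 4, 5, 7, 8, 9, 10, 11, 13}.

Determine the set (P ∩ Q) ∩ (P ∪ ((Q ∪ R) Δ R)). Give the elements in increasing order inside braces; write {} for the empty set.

P ∩ Q = {1, 5}
Q ∪ R = {1, 3, 4, 5, 7, 8, 9, 10, 11, 13}
(Q ∪ R) Δ R = {}
P ∪ ((Q ∪ R) Δ R) = {1, 5, 9}
(P ∩ Q) ∩ (P ∪ ((Q ∪ R) Δ R)) = {1, 5}

{1, 5}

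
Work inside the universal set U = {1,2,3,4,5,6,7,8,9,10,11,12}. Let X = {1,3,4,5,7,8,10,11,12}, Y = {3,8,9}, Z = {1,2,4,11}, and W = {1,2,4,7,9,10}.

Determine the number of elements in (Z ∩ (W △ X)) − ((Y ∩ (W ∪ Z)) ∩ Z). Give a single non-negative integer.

W △ X = {2,3,5,8,9,11,12}
Z ∩ (W △ X) = {2,11}
W ∪ Z = {1,2,4,7,9,10,11}
Y ∩ (W ∪ Z) = {9}
(Y ∩ (W ∪ Z)) ∩ Z = {}
(Z ∩ (W △ X)) − ((Y ∩ (W ∪ Z)) ∩ Z) = {2,11}
|(Z ∩ (W △ X)) − ((Y ∩ (W ∪ Z)) ∩ Z)| = 2

2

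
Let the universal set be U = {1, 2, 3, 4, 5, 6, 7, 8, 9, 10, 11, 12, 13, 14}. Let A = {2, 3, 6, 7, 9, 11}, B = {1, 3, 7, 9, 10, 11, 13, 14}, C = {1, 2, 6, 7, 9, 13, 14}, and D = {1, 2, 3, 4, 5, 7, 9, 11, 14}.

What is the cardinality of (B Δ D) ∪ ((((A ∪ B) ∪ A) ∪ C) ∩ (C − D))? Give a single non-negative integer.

B Δ D = {2, 4, 5, 10, 13}
A ∪ B = {1, 2, 3, 6, 7, 9, 10, 11, 13, 14}
(A ∪ B) ∪ A = {1, 2, 3, 6, 7, 9, 10, 11, 13, 14}
((A ∪ B) ∪ A) ∪ C = {1, 2, 3, 6, 7, 9, 10, 11, 13, 14}
C − D = {6, 13}
(((A ∪ B) ∪ A) ∪ C) ∩ (C − D) = {6, 13}
(B Δ D) ∪ ((((A ∪ B) ∪ A) ∪ C) ∩ (C − D)) = {2, 4, 5, 6, 10, 13}
|(B Δ D) ∪ ((((A ∪ B) ∪ A) ∪ C) ∩ (C − D))| = 6

6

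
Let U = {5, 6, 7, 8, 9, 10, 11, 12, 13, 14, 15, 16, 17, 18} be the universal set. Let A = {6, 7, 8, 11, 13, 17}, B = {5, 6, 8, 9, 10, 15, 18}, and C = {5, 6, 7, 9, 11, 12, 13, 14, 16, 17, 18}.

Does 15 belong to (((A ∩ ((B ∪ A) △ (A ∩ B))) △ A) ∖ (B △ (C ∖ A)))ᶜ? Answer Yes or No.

Yes

15 ∈ B and 15 ∉ A, so 15 ∈ B ∪ A
15 ∉ A and 15 ∈ B, so 15 ∉ A ∩ B
15 ∈ (B ∪ A) and 15 ∉ (A ∩ B), so 15 ∈ (B ∪ A) △ (A ∩ B)
15 ∉ A and 15 ∈ ((B ∪ A) △ (A ∩ B)), so 15 ∉ A ∩ ((B ∪ A) △ (A ∩ B))
15 ∉ (A ∩ ((B ∪ A) △ (A ∩ B))) and 15 ∉ A, so 15 ∉ (A ∩ ((B ∪ A) △ (A ∩ B))) △ A
15 ∉ C and 15 ∉ A, so 15 ∉ C ∖ A
15 ∈ B and 15 ∉ (C ∖ A), so 15 ∈ B △ (C ∖ A)
15 ∉ ((A ∩ ((B ∪ A) △ (A ∩ B))) △ A) and 15 ∈ (B △ (C ∖ A)), so 15 ∉ ((A ∩ ((B ∪ A) △ (A ∩ B))) △ A) ∖ (B △ (C ∖ A))
15 ∈ (((A ∩ ((B ∪ A) △ (A ∩ B))) △ A) ∖ (B △ (C ∖ A)))ᶜ since 15 ∉ (((A ∩ ((B ∪ A) △ (A ∩ B))) △ A) ∖ (B △ (C ∖ A)))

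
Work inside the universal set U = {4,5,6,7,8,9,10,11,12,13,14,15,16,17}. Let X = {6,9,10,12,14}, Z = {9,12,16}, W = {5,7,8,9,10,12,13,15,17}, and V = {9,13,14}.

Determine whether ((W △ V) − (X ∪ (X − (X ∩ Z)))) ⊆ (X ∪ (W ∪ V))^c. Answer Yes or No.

No

W △ V = {5,7,8,10,12,14,15,17}
X ∩ Z = {9,12}
X − (X ∩ Z) = {6,10,14}
X ∪ (X − (X ∩ Z)) = {6,9,10,12,14}
(W △ V) − (X ∪ (X − (X ∩ Z))) = {5,7,8,15,17}
W ∪ V = {5,7,8,9,10,12,13,14,15,17}
X ∪ (W ∪ V) = {5,6,7,8,9,10,12,13,14,15,17}
(X ∪ (W ∪ V))^c = {4,11,16}
5 ∈ (W △ V) − (X ∪ (X − (X ∩ Z))) but 5 ∉ (X ∪ (W ∪ V))^c, so the inclusion fails.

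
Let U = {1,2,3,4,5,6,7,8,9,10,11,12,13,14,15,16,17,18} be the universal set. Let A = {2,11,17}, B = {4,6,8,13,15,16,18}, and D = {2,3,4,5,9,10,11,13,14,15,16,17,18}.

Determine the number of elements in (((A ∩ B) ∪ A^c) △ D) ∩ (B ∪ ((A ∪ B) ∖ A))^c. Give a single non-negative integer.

A ∩ B = {}
A^c = {1,3,4,5,6,7,8,9,10,12,13,14,15,16,18}
(A ∩ B) ∪ A^c = {1,3,4,5,6,7,8,9,10,12,13,14,15,16,18}
((A ∩ B) ∪ A^c) △ D = {1,2,6,7,8,11,12,17}
A ∪ B = {2,4,6,8,11,13,15,16,17,18}
(A ∪ B) ∖ A = {4,6,8,13,15,16,18}
B ∪ ((A ∪ B) ∖ A) = {4,6,8,13,15,16,18}
(B ∪ ((A ∪ B) ∖ A))^c = {1,2,3,5,7,9,10,11,12,14,17}
(((A ∩ B) ∪ A^c) △ D) ∩ (B ∪ ((A ∪ B) ∖ A))^c = {1,2,7,11,12,17}
|(((A ∩ B) ∪ A^c) △ D) ∩ (B ∪ ((A ∪ B) ∖ A))^c| = 6

6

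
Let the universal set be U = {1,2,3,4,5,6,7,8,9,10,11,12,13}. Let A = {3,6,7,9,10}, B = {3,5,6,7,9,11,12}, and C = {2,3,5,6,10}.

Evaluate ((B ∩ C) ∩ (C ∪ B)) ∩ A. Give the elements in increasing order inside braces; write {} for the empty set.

B ∩ C = {3,5,6}
C ∪ B = {2,3,5,6,7,9,10,11,12}
(B ∩ C) ∩ (C ∪ B) = {3,5,6}
((B ∩ C) ∩ (C ∪ B)) ∩ A = {3,6}

{3,6}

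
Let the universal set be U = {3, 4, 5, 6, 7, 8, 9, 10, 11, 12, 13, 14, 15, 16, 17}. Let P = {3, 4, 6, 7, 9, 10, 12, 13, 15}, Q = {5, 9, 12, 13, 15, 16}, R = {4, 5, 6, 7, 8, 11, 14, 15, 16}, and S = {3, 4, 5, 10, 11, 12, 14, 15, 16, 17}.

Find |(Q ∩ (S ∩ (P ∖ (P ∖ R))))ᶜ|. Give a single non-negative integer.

P ∖ R = {3, 9, 10, 12, 13}
P ∖ (P ∖ R) = {4, 6, 7, 15}
S ∩ (P ∖ (P ∖ R)) = {4, 15}
Q ∩ (S ∩ (P ∖ (P ∖ R))) = {15}
(Q ∩ (S ∩ (P ∖ (P ∖ R))))ᶜ = {3, 4, 5, 6, 7, 8, 9, 10, 11, 12, 13, 14, 16, 17}
|(Q ∩ (S ∩ (P ∖ (P ∖ R))))ᶜ| = 14

14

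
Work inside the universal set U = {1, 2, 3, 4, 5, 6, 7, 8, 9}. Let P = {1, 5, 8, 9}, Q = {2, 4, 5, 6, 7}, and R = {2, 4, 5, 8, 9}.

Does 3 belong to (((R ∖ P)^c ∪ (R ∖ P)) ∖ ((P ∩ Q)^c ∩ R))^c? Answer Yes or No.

3 ∉ R and 3 ∉ P, so 3 ∉ R ∖ P
3 ∈ (R ∖ P)^c since 3 ∉ (R ∖ P)
3 ∉ R and 3 ∉ P, so 3 ∉ R ∖ P
3 ∈ (R ∖ P)^c and 3 ∉ (R ∖ P), so 3 ∈ (R ∖ P)^c ∪ (R ∖ P)
3 ∉ P and 3 ∉ Q, so 3 ∉ P ∩ Q
3 ∈ (P ∩ Q)^c since 3 ∉ (P ∩ Q)
3 ∈ (P ∩ Q)^c and 3 ∉ R, so 3 ∉ (P ∩ Q)^c ∩ R
3 ∈ ((R ∖ P)^c ∪ (R ∖ P)) and 3 ∉ ((P ∩ Q)^c ∩ R), so 3 ∈ ((R ∖ P)^c ∪ (R ∖ P)) ∖ ((P ∩ Q)^c ∩ R)
3 ∉ (((R ∖ P)^c ∪ (R ∖ P)) ∖ ((P ∩ Q)^c ∩ R))^c since 3 ∈ (((R ∖ P)^c ∪ (R ∖ P)) ∖ ((P ∩ Q)^c ∩ R))

No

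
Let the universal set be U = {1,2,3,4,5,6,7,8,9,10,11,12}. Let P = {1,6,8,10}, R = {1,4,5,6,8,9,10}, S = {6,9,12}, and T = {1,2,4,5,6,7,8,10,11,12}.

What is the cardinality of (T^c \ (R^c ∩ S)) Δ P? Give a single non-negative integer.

T^c = {3,9}
R^c = {2,3,7,11,12}
R^c ∩ S = {12}
T^c \ (R^c ∩ S) = {3,9}
(T^c \ (R^c ∩ S)) Δ P = {1,3,6,8,9,10}
|(T^c \ (R^c ∩ S)) Δ P| = 6

6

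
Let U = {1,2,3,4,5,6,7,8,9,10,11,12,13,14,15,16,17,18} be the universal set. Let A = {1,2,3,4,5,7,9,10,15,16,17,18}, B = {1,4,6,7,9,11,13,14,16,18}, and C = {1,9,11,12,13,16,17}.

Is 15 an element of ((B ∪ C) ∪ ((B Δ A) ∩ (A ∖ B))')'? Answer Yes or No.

Yes

15 ∉ B and 15 ∉ C, so 15 ∉ B ∪ C
15 ∉ B and 15 ∈ A, so 15 ∈ B Δ A
15 ∈ A and 15 ∉ B, so 15 ∈ A ∖ B
15 ∈ (B Δ A) and 15 ∈ (A ∖ B), so 15 ∈ (B Δ A) ∩ (A ∖ B)
15 ∉ ((B Δ A) ∩ (A ∖ B))' since 15 ∈ ((B Δ A) ∩ (A ∖ B))
15 ∉ (B ∪ C) and 15 ∉ ((B Δ A) ∩ (A ∖ B))', so 15 ∉ (B ∪ C) ∪ ((B Δ A) ∩ (A ∖ B))'
15 ∈ ((B ∪ C) ∪ ((B Δ A) ∩ (A ∖ B))')' since 15 ∉ ((B ∪ C) ∪ ((B Δ A) ∩ (A ∖ B))')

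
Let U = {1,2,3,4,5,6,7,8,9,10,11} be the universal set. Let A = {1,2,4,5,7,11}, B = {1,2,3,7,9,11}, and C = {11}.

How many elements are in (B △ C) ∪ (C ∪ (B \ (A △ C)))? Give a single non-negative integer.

B △ C = {1,2,3,7,9}
A △ C = {1,2,4,5,7}
B \ (A △ C) = {3,9,11}
C ∪ (B \ (A △ C)) = {3,9,11}
(B △ C) ∪ (C ∪ (B \ (A △ C))) = {1,2,3,7,9,11}
|(B △ C) ∪ (C ∪ (B \ (A △ C)))| = 6

6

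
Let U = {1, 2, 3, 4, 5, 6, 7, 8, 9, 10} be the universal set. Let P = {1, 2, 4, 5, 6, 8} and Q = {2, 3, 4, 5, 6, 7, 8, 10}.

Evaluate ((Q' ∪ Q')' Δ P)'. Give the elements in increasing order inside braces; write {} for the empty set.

{2, 4, 5, 6, 8, 9}

Q' = {1, 9}
Q' ∪ Q' = {1, 9}
(Q' ∪ Q')' = {2, 3, 4, 5, 6, 7, 8, 10}
(Q' ∪ Q')' Δ P = {1, 3, 7, 10}
((Q' ∪ Q')' Δ P)' = {2, 4, 5, 6, 8, 9}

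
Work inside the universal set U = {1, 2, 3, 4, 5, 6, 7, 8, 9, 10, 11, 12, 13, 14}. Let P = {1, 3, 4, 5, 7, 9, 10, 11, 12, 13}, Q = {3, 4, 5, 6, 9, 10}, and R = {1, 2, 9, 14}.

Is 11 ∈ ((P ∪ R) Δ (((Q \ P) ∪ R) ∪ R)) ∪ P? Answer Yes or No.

Yes

11 ∈ P and 11 ∉ R, so 11 ∈ P ∪ R
11 ∉ Q and 11 ∈ P, so 11 ∉ Q \ P
11 ∉ (Q \ P) and 11 ∉ R, so 11 ∉ (Q \ P) ∪ R
11 ∉ ((Q \ P) ∪ R) and 11 ∉ R, so 11 ∉ ((Q \ P) ∪ R) ∪ R
11 ∈ (P ∪ R) and 11 ∉ (((Q \ P) ∪ R) ∪ R), so 11 ∈ (P ∪ R) Δ (((Q \ P) ∪ R) ∪ R)
11 ∈ ((P ∪ R) Δ (((Q \ P) ∪ R) ∪ R)) and 11 ∈ P, so 11 ∈ ((P ∪ R) Δ (((Q \ P) ∪ R) ∪ R)) ∪ P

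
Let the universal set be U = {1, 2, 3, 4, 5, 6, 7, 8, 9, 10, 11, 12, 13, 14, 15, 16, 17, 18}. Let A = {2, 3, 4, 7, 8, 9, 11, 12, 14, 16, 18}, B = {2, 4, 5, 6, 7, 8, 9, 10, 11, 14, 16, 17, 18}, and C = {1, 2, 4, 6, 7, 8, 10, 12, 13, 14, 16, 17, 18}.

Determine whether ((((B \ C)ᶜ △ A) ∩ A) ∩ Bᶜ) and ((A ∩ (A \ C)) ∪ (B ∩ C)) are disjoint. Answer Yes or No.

B \ C = {5, 9, 11}
(B \ C)ᶜ = {1, 2, 3, 4, 6, 7, 8, 10, 12, 13, 14, 15, 16, 17, 18}
(B \ C)ᶜ △ A = {1, 6, 9, 10, 11, 13, 15, 17}
((B \ C)ᶜ △ A) ∩ A = {9, 11}
Bᶜ = {1, 3, 12, 13, 15}
(((B \ C)ᶜ △ A) ∩ A) ∩ Bᶜ = {}
A \ C = {3, 9, 11}
A ∩ (A \ C) = {3, 9, 11}
B ∩ C = {2, 4, 6, 7, 8, 10, 14, 16, 17, 18}
(A ∩ (A \ C)) ∪ (B ∩ C) = {2, 3, 4, 6, 7, 8, 9, 10, 11, 14, 16, 17, 18}
{} and {2, 3, 4, 6, 7, 8, 9, 10, 11, 14, 16, 17, 18} share no elements.

Yes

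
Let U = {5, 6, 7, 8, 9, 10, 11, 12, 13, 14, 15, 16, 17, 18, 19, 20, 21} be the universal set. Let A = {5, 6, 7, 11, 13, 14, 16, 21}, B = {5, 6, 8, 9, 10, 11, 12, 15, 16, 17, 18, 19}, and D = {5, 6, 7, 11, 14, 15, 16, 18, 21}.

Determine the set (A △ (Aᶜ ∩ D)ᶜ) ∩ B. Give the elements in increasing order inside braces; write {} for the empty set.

Aᶜ = {8, 9, 10, 12, 15, 17, 18, 19, 20}
Aᶜ ∩ D = {15, 18}
(Aᶜ ∩ D)ᶜ = {5, 6, 7, 8, 9, 10, 11, 12, 13, 14, 16, 17, 19, 20, 21}
A △ (Aᶜ ∩ D)ᶜ = {8, 9, 10, 12, 17, 19, 20}
(A △ (Aᶜ ∩ D)ᶜ) ∩ B = {8, 9, 10, 12, 17, 19}

{8, 9, 10, 12, 17, 19}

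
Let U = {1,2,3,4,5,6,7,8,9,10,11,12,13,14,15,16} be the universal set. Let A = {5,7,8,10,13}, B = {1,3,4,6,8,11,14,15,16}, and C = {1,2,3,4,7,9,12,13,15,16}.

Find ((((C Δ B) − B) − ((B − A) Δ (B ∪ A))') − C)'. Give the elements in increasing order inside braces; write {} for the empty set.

{1,2,3,4,5,6,7,8,9,10,11,12,13,14,15,16}

C Δ B = {2,6,7,8,9,11,12,13,14}
(C Δ B) − B = {2,7,9,12,13}
B − A = {1,3,4,6,11,14,15,16}
B ∪ A = {1,3,4,5,6,7,8,10,11,13,14,15,16}
(B − A) Δ (B ∪ A) = {5,7,8,10,13}
((B − A) Δ (B ∪ A))' = {1,2,3,4,6,9,11,12,14,15,16}
((C Δ B) − B) − ((B − A) Δ (B ∪ A))' = {7,13}
(((C Δ B) − B) − ((B − A) Δ (B ∪ A))') − C = {}
((((C Δ B) − B) − ((B − A) Δ (B ∪ A))') − C)' = {1,2,3,4,5,6,7,8,9,10,11,12,13,14,15,16}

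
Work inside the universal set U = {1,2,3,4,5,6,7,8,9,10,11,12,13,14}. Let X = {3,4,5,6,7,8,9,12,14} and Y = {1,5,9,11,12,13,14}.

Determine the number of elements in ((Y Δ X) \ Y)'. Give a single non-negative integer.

Y Δ X = {1,3,4,6,7,8,11,13}
(Y Δ X) \ Y = {3,4,6,7,8}
((Y Δ X) \ Y)' = {1,2,5,9,10,11,12,13,14}
|((Y Δ X) \ Y)'| = 9

9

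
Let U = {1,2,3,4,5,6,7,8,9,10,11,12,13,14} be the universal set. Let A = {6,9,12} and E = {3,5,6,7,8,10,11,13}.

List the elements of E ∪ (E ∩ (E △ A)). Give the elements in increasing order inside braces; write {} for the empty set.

E △ A = {3,5,7,8,9,10,11,12,13}
E ∩ (E △ A) = {3,5,7,8,10,11,13}
E ∪ (E ∩ (E △ A)) = {3,5,6,7,8,10,11,13}

{3,5,6,7,8,10,11,13}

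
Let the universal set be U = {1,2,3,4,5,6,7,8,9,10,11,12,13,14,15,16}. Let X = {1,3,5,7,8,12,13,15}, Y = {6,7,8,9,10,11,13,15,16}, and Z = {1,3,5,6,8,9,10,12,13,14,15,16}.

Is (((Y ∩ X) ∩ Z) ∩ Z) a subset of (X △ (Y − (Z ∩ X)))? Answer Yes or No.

Yes

Y ∩ X = {7,8,13,15}
(Y ∩ X) ∩ Z = {8,13,15}
((Y ∩ X) ∩ Z) ∩ Z = {8,13,15}
Z ∩ X = {1,3,5,8,12,13,15}
Y − (Z ∩ X) = {6,7,9,10,11,16}
X △ (Y − (Z ∩ X)) = {1,3,5,6,8,9,10,11,12,13,15,16}
Every element of {8,13,15} is in {1,3,5,6,8,9,10,11,12,13,15,16}, so ((Y ∩ X) ∩ Z) ∩ Z ⊆ X △ (Y − (Z ∩ X)).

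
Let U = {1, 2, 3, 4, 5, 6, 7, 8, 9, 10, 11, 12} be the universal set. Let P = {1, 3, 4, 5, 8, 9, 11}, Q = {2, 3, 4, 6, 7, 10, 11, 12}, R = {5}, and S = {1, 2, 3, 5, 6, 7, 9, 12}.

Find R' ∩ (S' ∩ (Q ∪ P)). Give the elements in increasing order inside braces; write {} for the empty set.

{4, 8, 10, 11}

R' = {1, 2, 3, 4, 6, 7, 8, 9, 10, 11, 12}
S' = {4, 8, 10, 11}
Q ∪ P = {1, 2, 3, 4, 5, 6, 7, 8, 9, 10, 11, 12}
S' ∩ (Q ∪ P) = {4, 8, 10, 11}
R' ∩ (S' ∩ (Q ∪ P)) = {4, 8, 10, 11}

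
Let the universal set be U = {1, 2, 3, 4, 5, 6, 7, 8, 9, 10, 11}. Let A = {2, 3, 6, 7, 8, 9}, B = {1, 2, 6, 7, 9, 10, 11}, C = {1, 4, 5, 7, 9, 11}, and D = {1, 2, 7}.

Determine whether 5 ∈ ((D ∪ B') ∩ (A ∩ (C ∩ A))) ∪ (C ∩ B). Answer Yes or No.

No

5 ∉ B, so 5 ∈ B'
5 ∉ D and 5 ∈ B', so 5 ∈ D ∪ B'
5 ∈ C and 5 ∉ A, so 5 ∉ C ∩ A
5 ∉ A and 5 ∉ (C ∩ A), so 5 ∉ A ∩ (C ∩ A)
5 ∈ (D ∪ B') and 5 ∉ (A ∩ (C ∩ A)), so 5 ∉ (D ∪ B') ∩ (A ∩ (C ∩ A))
5 ∈ C and 5 ∉ B, so 5 ∉ C ∩ B
5 ∉ ((D ∪ B') ∩ (A ∩ (C ∩ A))) and 5 ∉ (C ∩ B), so 5 ∉ ((D ∪ B') ∩ (A ∩ (C ∩ A))) ∪ (C ∩ B)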